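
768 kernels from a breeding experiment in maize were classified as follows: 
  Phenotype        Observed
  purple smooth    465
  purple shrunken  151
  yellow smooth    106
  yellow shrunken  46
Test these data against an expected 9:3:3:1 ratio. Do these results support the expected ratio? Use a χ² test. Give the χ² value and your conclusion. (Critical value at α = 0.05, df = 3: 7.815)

12.972; not consistent

The 9:3:3:1 ratio has 16 parts, so with N = 768 the expected counts are:
  purple smooth: 768 × 9/16 = 432
  purple shrunken: 768 × 3/16 = 144
  yellow smooth: 768 × 3/16 = 144
  yellow shrunken: 768 × 1/16 = 48
χ² = Σ (O − E)² / E
  purple smooth: (465 − 432)² / 432 = 2.5208
  purple shrunken: (151 − 144)² / 144 = 0.3403
  yellow smooth: (106 − 144)² / 144 = 10.0278
  yellow shrunken: (46 − 48)² / 48 = 0.0833
χ² = 2.5208 + 0.3403 + 10.0278 + 0.0833 = 12.9722 ≈ 12.972
Degrees of freedom = 4 − 1 = 3; critical value at α = 0.05 is 7.815.
Since 12.972 > 7.815, we reject the null hypothesis — the data do not fit the 9:3:3:1 ratio.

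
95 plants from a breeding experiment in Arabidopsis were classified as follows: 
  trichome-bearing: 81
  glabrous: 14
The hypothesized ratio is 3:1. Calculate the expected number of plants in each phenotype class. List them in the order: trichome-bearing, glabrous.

71.25, 23.75

Under the 3:1 hypothesis (Σ ratio = 4, N = 95):
  trichome-bearing: 95 × 3/4 = 71.25
  glabrous: 95 × 1/4 = 23.75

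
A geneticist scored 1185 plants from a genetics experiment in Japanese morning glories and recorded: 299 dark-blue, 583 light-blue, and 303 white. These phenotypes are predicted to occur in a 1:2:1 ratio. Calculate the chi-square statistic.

0.332

The 1:2:1 ratio has 4 parts, so with N = 1185 the expected counts are:
  dark-blue: 1185 × 1/4 = 296.25
  light-blue: 1185 × 2/4 = 592.5
  white: 1185 × 1/4 = 296.25
χ² = Σ (O − E)² / E
  dark-blue: (299 − 296.25)² / 296.25 = 0.0255
  light-blue: (583 − 592.5)² / 592.5 = 0.1523
  white: (303 − 296.25)² / 296.25 = 0.1538
χ² = 0.0255 + 0.1523 + 0.1538 = 0.3316 ≈ 0.332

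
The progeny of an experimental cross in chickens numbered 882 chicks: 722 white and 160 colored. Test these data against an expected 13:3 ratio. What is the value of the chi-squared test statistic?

The 13:3 ratio has 16 parts, so with N = 882 the expected counts are:
  white: 882 × 13/16 = 716.625
  colored: 882 × 3/16 = 165.375
χ² = Σ (O − E)² / E
  white: (722 − 716.625)² / 716.625 = 0.0403
  colored: (160 − 165.375)² / 165.375 = 0.1747
χ² = 0.0403 + 0.1747 = 0.215

0.215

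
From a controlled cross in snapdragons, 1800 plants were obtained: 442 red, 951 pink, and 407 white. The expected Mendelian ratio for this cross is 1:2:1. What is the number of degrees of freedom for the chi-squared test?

2

A goodness-of-fit test with 3 phenotype classes has df = 3 − 1 = 2.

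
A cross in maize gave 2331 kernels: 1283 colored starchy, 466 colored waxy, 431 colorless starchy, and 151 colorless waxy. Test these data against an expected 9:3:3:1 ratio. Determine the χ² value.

2.800

Under the 9:3:3:1 hypothesis (Σ ratio = 16, N = 2331):
  colored starchy: 2331 × 9/16 = 1311.1875
  colored waxy: 2331 × 3/16 = 437.0625
  colorless starchy: 2331 × 3/16 = 437.0625
  colorless waxy: 2331 × 1/16 = 145.6875
χ² = Σ (O − E)² / E
  colored starchy: (1283 − 1311.1875)² / 1311.1875 = 0.6060
  colored waxy: (466 − 437.0625)² / 437.0625 = 1.9159
  colorless starchy: (431 − 437.0625)² / 437.0625 = 0.0841
  colorless waxy: (151 − 145.6875)² / 145.6875 = 0.1937
χ² = 0.6060 + 1.9159 + 0.0841 + 0.1937 = 2.7997 ≈ 2.800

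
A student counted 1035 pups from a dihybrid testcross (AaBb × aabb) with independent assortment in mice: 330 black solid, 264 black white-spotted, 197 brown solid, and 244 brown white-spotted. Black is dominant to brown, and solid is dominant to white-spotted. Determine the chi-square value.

35.303

A dihybrid testcross with independent assortment gives a 1:1:1:1 ratio.
The 1:1:1:1 ratio has 4 parts, so with N = 1035 the expected counts are:
  black solid: 1035 × 1/4 = 258.75
  black white-spotted: 1035 × 1/4 = 258.75
  brown solid: 1035 × 1/4 = 258.75
  brown white-spotted: 1035 × 1/4 = 258.75
χ² = Σ (O − E)² / E
  black solid: (330 − 258.75)² / 258.75 = 19.6196
  black white-spotted: (264 − 258.75)² / 258.75 = 0.1065
  brown solid: (197 − 258.75)² / 258.75 = 14.7365
  brown white-spotted: (244 − 258.75)² / 258.75 = 0.8408
χ² = 19.6196 + 0.1065 + 14.7365 + 0.8408 = 35.3034 ≈ 35.303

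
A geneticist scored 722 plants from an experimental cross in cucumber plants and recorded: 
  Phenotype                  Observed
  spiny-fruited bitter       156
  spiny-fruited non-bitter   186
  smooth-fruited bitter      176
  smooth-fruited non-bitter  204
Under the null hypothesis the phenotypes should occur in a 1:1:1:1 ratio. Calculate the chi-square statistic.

6.665

Expected counts for N = 722 under a 1:1:1:1 ratio (total parts = 4):
  spiny-fruited bitter: 722 × 1/4 = 180.5
  spiny-fruited non-bitter: 722 × 1/4 = 180.5
  smooth-fruited bitter: 722 × 1/4 = 180.5
  smooth-fruited non-bitter: 722 × 1/4 = 180.5
χ² = Σ (O − E)² / E
  spiny-fruited bitter: (156 − 180.5)² / 180.5 = 3.3255
  spiny-fruited non-bitter: (186 − 180.5)² / 180.5 = 0.1676
  smooth-fruited bitter: (176 − 180.5)² / 180.5 = 0.1122
  smooth-fruited non-bitter: (204 − 180.5)² / 180.5 = 3.0596
χ² = 3.3255 + 0.1676 + 0.1122 + 3.0596 = 6.6649 ≈ 6.665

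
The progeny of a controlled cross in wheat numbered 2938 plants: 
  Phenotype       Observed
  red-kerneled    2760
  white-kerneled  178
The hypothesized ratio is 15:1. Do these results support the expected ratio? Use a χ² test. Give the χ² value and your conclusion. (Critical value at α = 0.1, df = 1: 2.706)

Total ratio parts = 16. Expected numbers out of 2938:
  red-kerneled: 2938 × 15/16 = 2754.375
  white-kerneled: 2938 × 1/16 = 183.625
χ² = Σ (O − E)² / E
  red-kerneled: (2760 − 2754.375)² / 2754.375 = 0.0115
  white-kerneled: (178 − 183.625)² / 183.625 = 0.1723
χ² = 0.0115 + 0.1723 = 0.1838 ≈ 0.184
Degrees of freedom = 2 − 1 = 1; critical value at α = 0.1 is 2.706.
Since 0.184 < 2.706, we fail to reject the null hypothesis — the data are consistent with the 15:1 ratio.

0.184; consistent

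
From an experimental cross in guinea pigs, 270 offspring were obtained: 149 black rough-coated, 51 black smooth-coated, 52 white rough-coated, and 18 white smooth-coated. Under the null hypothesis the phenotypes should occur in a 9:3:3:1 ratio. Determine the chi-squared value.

0.170

Expected counts for N = 270 under a 9:3:3:1 ratio (total parts = 16):
  black rough-coated: 270 × 9/16 = 151.875
  black smooth-coated: 270 × 3/16 = 50.625
  white rough-coated: 270 × 3/16 = 50.625
  white smooth-coated: 270 × 1/16 = 16.875
χ² = Σ (O − E)² / E
  black rough-coated: (149 − 151.875)² / 151.875 = 0.0544
  black smooth-coated: (51 − 50.625)² / 50.625 = 0.0028
  white rough-coated: (52 − 50.625)² / 50.625 = 0.0373
  white smooth-coated: (18 − 16.875)² / 16.875 = 0.0750
χ² = 0.0544 + 0.0028 + 0.0373 + 0.0750 = 0.1695 ≈ 0.170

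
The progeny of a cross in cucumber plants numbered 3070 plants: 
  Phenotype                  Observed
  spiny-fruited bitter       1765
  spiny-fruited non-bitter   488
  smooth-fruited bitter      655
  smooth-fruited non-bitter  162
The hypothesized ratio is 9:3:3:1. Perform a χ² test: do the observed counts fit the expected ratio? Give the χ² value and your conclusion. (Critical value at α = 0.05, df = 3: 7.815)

Total ratio parts = 16. Expected numbers out of 3070:
  spiny-fruited bitter: 3070 × 9/16 = 1726.875
  spiny-fruited non-bitter: 3070 × 3/16 = 575.625
  smooth-fruited bitter: 3070 × 3/16 = 575.625
  smooth-fruited non-bitter: 3070 × 1/16 = 191.875
χ² = Σ (O − E)² / E
  spiny-fruited bitter: (1765 − 1726.875)² / 1726.875 = 0.8417
  spiny-fruited non-bitter: (488 − 575.625)² / 575.625 = 13.3388
  smooth-fruited bitter: (655 − 575.625)² / 575.625 = 10.9453
  smooth-fruited non-bitter: (162 − 191.875)² / 191.875 = 4.6515
χ² = 0.8417 + 13.3388 + 10.9453 + 4.6515 = 29.7773 ≈ 29.777
Degrees of freedom = 4 − 1 = 3; critical value at α = 0.05 is 7.815.
Since 29.777 > 7.815, we reject the null hypothesis — the data do not fit the 9:3:3:1 ratio.

29.777; not consistent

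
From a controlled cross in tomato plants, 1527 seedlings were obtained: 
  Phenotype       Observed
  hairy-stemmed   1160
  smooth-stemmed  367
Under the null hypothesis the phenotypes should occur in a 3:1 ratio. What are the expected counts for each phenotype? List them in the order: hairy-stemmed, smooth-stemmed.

Expected counts for N = 1527 under a 3:1 ratio (total parts = 4):
  hairy-stemmed: 1527 × 3/4 = 1145.25
  smooth-stemmed: 1527 × 1/4 = 381.75

1145.25, 381.75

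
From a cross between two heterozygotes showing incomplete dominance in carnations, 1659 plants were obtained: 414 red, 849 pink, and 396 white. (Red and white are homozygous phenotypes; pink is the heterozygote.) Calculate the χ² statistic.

1.307

With incomplete dominance, a heterozygote × heterozygote cross gives a 1:2:1 phenotypic ratio.
Expected counts for N = 1659 under a 1:2:1 ratio (total parts = 4):
  red: 1659 × 1/4 = 414.75
  pink: 1659 × 2/4 = 829.5
  white: 1659 × 1/4 = 414.75
χ² = Σ (O − E)² / E
  red: (414 − 414.75)² / 414.75 = 0.0014
  pink: (849 − 829.5)² / 829.5 = 0.4584
  white: (396 − 414.75)² / 414.75 = 0.8476
χ² = 0.0014 + 0.4584 + 0.8476 = 1.3074 ≈ 1.307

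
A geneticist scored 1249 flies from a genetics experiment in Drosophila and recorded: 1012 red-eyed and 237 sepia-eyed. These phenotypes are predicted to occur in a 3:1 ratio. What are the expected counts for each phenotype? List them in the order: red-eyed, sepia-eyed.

Under the 3:1 hypothesis (Σ ratio = 4, N = 1249):
  red-eyed: 1249 × 3/4 = 936.75
  sepia-eyed: 1249 × 1/4 = 312.25

936.75, 312.25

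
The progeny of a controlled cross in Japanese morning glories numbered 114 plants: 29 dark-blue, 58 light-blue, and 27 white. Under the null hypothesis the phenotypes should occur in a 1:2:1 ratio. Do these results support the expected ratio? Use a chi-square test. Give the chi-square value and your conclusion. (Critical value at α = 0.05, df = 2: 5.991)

0.105; consistent

The 1:2:1 ratio has 4 parts, so with N = 114 the expected counts are:
  dark-blue: 114 × 1/4 = 28.5
  light-blue: 114 × 2/4 = 57
  white: 114 × 1/4 = 28.5
χ² = Σ (O − E)² / E
  dark-blue: (29 − 28.5)² / 28.5 = 0.0088
  light-blue: (58 − 57)² / 57 = 0.0175
  white: (27 − 28.5)² / 28.5 = 0.0789
χ² = 0.0088 + 0.0175 + 0.0789 = 0.1052 ≈ 0.105
Degrees of freedom = 3 − 1 = 2; critical value at α = 0.05 is 5.991.
Since 0.105 < 5.991, we fail to reject the null hypothesis — the data are consistent with the 1:2:1 ratio.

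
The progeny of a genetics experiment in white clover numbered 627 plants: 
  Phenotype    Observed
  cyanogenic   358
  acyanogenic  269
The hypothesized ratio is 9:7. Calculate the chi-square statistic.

Total ratio parts = 16. Expected numbers out of 627:
  cyanogenic: 627 × 9/16 = 352.6875
  acyanogenic: 627 × 7/16 = 274.3125
χ² = Σ (O − E)² / E
  cyanogenic: (358 − 352.6875)² / 352.6875 = 0.0800
  acyanogenic: (269 − 274.3125)² / 274.3125 = 0.1029
χ² = 0.0800 + 0.1029 = 0.1829 ≈ 0.183

0.183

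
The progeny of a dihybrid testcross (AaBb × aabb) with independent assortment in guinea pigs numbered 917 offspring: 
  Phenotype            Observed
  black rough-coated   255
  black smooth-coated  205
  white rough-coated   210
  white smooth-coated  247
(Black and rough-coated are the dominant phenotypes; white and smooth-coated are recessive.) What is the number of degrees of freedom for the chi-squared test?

3

A dihybrid testcross with independent assortment gives a 1:1:1:1 ratio.
A goodness-of-fit test with 4 phenotype classes has df = 4 − 1 = 3.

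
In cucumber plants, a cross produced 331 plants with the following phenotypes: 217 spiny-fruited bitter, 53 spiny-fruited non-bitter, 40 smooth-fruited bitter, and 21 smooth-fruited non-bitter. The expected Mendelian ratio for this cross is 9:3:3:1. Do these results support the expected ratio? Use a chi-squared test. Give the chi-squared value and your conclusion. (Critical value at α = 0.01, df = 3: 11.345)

14.270; not consistent

Under the 9:3:3:1 hypothesis (Σ ratio = 16, N = 331):
  spiny-fruited bitter: 331 × 9/16 = 186.1875
  spiny-fruited non-bitter: 331 × 3/16 = 62.0625
  smooth-fruited bitter: 331 × 3/16 = 62.0625
  smooth-fruited non-bitter: 331 × 1/16 = 20.6875
χ² = Σ (O − E)² / E
  spiny-fruited bitter: (217 − 186.1875)² / 186.1875 = 5.0992
  spiny-fruited non-bitter: (53 − 62.0625)² / 62.0625 = 1.3233
  smooth-fruited bitter: (40 − 62.0625)² / 62.0625 = 7.8430
  smooth-fruited non-bitter: (21 − 20.6875)² / 20.6875 = 0.0047
χ² = 5.0992 + 1.3233 + 7.8430 + 0.0047 = 14.2702 ≈ 14.270
Degrees of freedom = 4 − 1 = 3; critical value at α = 0.01 is 11.345.
Since 14.270 > 11.345, we reject the null hypothesis — the data do not fit the 9:3:3:1 ratio.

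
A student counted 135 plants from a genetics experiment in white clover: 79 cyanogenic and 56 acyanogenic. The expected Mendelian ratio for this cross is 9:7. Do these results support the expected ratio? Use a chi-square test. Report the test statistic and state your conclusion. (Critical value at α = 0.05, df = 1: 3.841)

0.282; consistent

Expected counts for N = 135 under a 9:7 ratio (total parts = 16):
  cyanogenic: 135 × 9/16 = 75.9375
  acyanogenic: 135 × 7/16 = 59.0625
χ² = Σ (O − E)² / E
  cyanogenic: (79 − 75.9375)² / 75.9375 = 0.1235
  acyanogenic: (56 − 59.0625)² / 59.0625 = 0.1588
χ² = 0.1235 + 0.1588 = 0.2823 ≈ 0.282
Degrees of freedom = 2 − 1 = 1; critical value at α = 0.05 is 3.841.
Since 0.282 < 3.841, we fail to reject the null hypothesis — the data are consistent with the 9:7 ratio.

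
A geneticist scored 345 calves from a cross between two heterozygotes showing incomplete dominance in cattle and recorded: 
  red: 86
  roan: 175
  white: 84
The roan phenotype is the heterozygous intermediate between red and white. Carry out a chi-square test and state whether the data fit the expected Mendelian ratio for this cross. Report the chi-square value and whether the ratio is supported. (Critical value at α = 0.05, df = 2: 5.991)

0.096; consistent

With incomplete dominance, a heterozygote × heterozygote cross gives a 1:2:1 phenotypic ratio.
The 1:2:1 ratio has 4 parts, so with N = 345 the expected counts are:
  red: 345 × 1/4 = 86.25
  roan: 345 × 2/4 = 172.5
  white: 345 × 1/4 = 86.25
χ² = Σ (O − E)² / E
  red: (86 − 86.25)² / 86.25 = 0.0007
  roan: (175 − 172.5)² / 172.5 = 0.0362
  white: (84 − 86.25)² / 86.25 = 0.0587
χ² = 0.0007 + 0.0362 + 0.0587 = 0.0956 ≈ 0.096
Degrees of freedom = 3 − 1 = 2; critical value at α = 0.05 is 5.991.
Since 0.096 < 5.991, we fail to reject the null hypothesis — the data are consistent with the 1:2:1 ratio.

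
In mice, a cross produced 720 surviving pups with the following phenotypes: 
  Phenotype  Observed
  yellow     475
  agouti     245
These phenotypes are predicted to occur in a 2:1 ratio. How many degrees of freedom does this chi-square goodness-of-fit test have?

1

A goodness-of-fit test with 2 phenotype classes has df = 2 − 1 = 1.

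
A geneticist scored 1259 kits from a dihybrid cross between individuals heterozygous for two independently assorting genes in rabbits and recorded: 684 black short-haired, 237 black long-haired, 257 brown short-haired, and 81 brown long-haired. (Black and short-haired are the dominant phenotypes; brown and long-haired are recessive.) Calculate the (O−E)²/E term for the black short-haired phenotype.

A dihybrid F₂ with independent assortment and complete dominance at both loci gives a 9:3:3:1 phenotypic ratio.
Total ratio parts = 16. Expected numbers out of 1259:
  black short-haired: 1259 × 9/16 = 708.1875
  black long-haired: 1259 × 3/16 = 236.0625
  brown short-haired: 1259 × 3/16 = 236.0625
  brown long-haired: 1259 × 1/16 = 78.6875
Contribution of black short-haired: (684 − 708.1875)² / 708.1875 = 0.8261

0.826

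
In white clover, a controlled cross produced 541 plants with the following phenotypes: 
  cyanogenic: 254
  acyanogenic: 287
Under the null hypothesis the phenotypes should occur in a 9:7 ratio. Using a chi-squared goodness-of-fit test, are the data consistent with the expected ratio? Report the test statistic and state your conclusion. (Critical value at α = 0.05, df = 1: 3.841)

19.013; not consistent

Expected counts for N = 541 under a 9:7 ratio (total parts = 16):
  cyanogenic: 541 × 9/16 = 304.3125
  acyanogenic: 541 × 7/16 = 236.6875
χ² = Σ (O − E)² / E
  cyanogenic: (254 − 304.3125)² / 304.3125 = 8.3183
  acyanogenic: (287 − 236.6875)² / 236.6875 = 10.6949
χ² = 8.3183 + 10.6949 = 19.0132 ≈ 19.013
Degrees of freedom = 2 − 1 = 1; critical value at α = 0.05 is 3.841.
Since 19.013 > 3.841, we reject the null hypothesis — the data do not fit the 9:7 ratio.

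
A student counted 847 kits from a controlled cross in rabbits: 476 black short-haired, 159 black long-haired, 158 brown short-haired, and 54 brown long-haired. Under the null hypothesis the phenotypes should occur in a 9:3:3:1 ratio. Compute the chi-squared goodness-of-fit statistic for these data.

Under the 9:3:3:1 hypothesis (Σ ratio = 16, N = 847):
  black short-haired: 847 × 9/16 = 476.4375
  black long-haired: 847 × 3/16 = 158.8125
  brown short-haired: 847 × 3/16 = 158.8125
  brown long-haired: 847 × 1/16 = 52.9375
χ² = Σ (O − E)² / E
  black short-haired: (476 − 476.4375)² / 476.4375 = 0.0004
  black long-haired: (159 − 158.8125)² / 158.8125 = 0.0002
  brown short-haired: (158 − 158.8125)² / 158.8125 = 0.0042
  brown long-haired: (54 − 52.9375)² / 52.9375 = 0.0213
χ² = 0.0004 + 0.0002 + 0.0042 + 0.0213 = 0.0261 ≈ 0.026

0.026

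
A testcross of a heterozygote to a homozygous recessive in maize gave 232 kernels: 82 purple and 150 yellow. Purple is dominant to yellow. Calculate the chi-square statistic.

A testcross of a heterozygote (Aa × aa) gives a 1:1 phenotypic ratio.
Total ratio parts = 2. Expected numbers out of 232:
  purple: 232 × 1/2 = 116
  yellow: 232 × 1/2 = 116
χ² = Σ (O − E)² / E
  purple: (82 − 116)² / 116 = 9.9655
  yellow: (150 − 116)² / 116 = 9.9655
χ² = 9.9655 + 9.9655 = 19.931

19.931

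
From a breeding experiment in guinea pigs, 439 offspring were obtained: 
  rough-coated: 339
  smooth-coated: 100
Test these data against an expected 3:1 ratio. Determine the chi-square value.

Expected counts for N = 439 under a 3:1 ratio (total parts = 4):
  rough-coated: 439 × 3/4 = 329.25
  smooth-coated: 439 × 1/4 = 109.75
χ² = Σ (O − E)² / E
  rough-coated: (339 − 329.25)² / 329.25 = 0.2887
  smooth-coated: (100 − 109.75)² / 109.75 = 0.8662
χ² = 0.2887 + 0.8662 = 1.1549 ≈ 1.155

1.155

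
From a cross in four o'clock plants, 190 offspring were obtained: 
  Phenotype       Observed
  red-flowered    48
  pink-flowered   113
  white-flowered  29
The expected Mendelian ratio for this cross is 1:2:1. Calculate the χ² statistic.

10.621

Expected counts for N = 190 under a 1:2:1 ratio (total parts = 4):
  red-flowered: 190 × 1/4 = 47.5
  pink-flowered: 190 × 2/4 = 95
  white-flowered: 190 × 1/4 = 47.5
χ² = Σ (O − E)² / E
  red-flowered: (48 − 47.5)² / 47.5 = 0.0053
  pink-flowered: (113 − 95)² / 95 = 3.4105
  white-flowered: (29 − 47.5)² / 47.5 = 7.2053
χ² = 0.0053 + 3.4105 + 7.2053 = 10.6211 ≈ 10.621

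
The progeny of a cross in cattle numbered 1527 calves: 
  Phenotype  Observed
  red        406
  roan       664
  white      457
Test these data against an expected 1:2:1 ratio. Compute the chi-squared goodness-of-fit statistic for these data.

29.341

Total ratio parts = 4. Expected numbers out of 1527:
  red: 1527 × 1/4 = 381.75
  roan: 1527 × 2/4 = 763.5
  white: 1527 × 1/4 = 381.75
χ² = Σ (O − E)² / E
  red: (406 − 381.75)² / 381.75 = 1.5404
  roan: (664 − 763.5)² / 763.5 = 12.9669
  white: (457 − 381.75)² / 381.75 = 14.8332
χ² = 1.5404 + 12.9669 + 14.8332 = 29.3405 ≈ 29.341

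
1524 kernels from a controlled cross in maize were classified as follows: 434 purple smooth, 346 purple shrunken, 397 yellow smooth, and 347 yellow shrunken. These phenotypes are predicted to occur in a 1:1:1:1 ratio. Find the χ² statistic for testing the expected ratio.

14.294

Total ratio parts = 4. Expected numbers out of 1524:
  purple smooth: 1524 × 1/4 = 381
  purple shrunken: 1524 × 1/4 = 381
  yellow smooth: 1524 × 1/4 = 381
  yellow shrunken: 1524 × 1/4 = 381
χ² = Σ (O − E)² / E
  purple smooth: (434 − 381)² / 381 = 7.3727
  purple shrunken: (346 − 381)² / 381 = 3.2152
  yellow smooth: (397 − 381)² / 381 = 0.6719
  yellow shrunken: (347 − 381)² / 381 = 3.0341
χ² = 7.3727 + 3.2152 + 0.6719 + 3.0341 = 14.2939 ≈ 14.294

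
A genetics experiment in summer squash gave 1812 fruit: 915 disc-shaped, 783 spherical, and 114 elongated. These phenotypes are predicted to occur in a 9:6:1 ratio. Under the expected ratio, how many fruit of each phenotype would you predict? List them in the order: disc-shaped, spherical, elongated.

1019.25, 679.5, 113.25

The 9:6:1 ratio has 16 parts, so with N = 1812 the expected counts are:
  disc-shaped: 1812 × 9/16 = 1019.25
  spherical: 1812 × 6/16 = 679.5
  elongated: 1812 × 1/16 = 113.25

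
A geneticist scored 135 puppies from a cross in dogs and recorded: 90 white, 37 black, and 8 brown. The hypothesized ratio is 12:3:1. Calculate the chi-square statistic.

6.669

Total ratio parts = 16. Expected numbers out of 135:
  white: 135 × 12/16 = 101.25
  black: 135 × 3/16 = 25.3125
  brown: 135 × 1/16 = 8.4375
χ² = Σ (O − E)² / E
  white: (90 − 101.25)² / 101.25 = 1.2500
  black: (37 − 25.3125)² / 25.3125 = 5.3965
  brown: (8 − 8.4375)² / 8.4375 = 0.0227
χ² = 1.2500 + 5.3965 + 0.0227 = 6.6692 ≈ 6.669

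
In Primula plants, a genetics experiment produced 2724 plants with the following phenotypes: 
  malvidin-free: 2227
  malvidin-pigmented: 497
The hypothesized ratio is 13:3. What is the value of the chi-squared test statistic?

The 13:3 ratio has 16 parts, so with N = 2724 the expected counts are:
  malvidin-free: 2724 × 13/16 = 2213.25
  malvidin-pigmented: 2724 × 3/16 = 510.75
χ² = Σ (O − E)² / E
  malvidin-free: (2227 − 2213.25)² / 2213.25 = 0.0854
  malvidin-pigmented: (497 − 510.75)² / 510.75 = 0.3702
χ² = 0.0854 + 0.3702 = 0.4556 ≈ 0.456

0.456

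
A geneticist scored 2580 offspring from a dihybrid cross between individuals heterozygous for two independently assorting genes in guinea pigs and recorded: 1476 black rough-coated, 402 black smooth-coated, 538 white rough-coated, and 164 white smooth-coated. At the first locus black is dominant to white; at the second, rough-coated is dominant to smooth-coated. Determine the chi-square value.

20.368

A dihybrid F₂ with independent assortment and complete dominance at both loci gives a 9:3:3:1 phenotypic ratio.
Expected counts for N = 2580 under a 9:3:3:1 ratio (total parts = 16):
  black rough-coated: 2580 × 9/16 = 1451.25
  black smooth-coated: 2580 × 3/16 = 483.75
  white rough-coated: 2580 × 3/16 = 483.75
  white smooth-coated: 2580 × 1/16 = 161.25
χ² = Σ (O − E)² / E
  black rough-coated: (1476 − 1451.25)² / 1451.25 = 0.4221
  black smooth-coated: (402 − 483.75)² / 483.75 = 13.8151
  white rough-coated: (538 − 483.75)² / 483.75 = 6.0839
  white smooth-coated: (164 − 161.25)² / 161.25 = 0.0469
χ² = 0.4221 + 13.8151 + 6.0839 + 0.0469 = 20.368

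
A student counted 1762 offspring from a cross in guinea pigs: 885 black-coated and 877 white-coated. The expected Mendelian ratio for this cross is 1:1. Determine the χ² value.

Total ratio parts = 2. Expected numbers out of 1762:
  black-coated: 1762 × 1/2 = 881
  white-coated: 1762 × 1/2 = 881
χ² = Σ (O − E)² / E
  black-coated: (885 − 881)² / 881 = 0.0182
  white-coated: (877 − 881)² / 881 = 0.0182
χ² = 0.0182 + 0.0182 = 0.0364 ≈ 0.036

0.036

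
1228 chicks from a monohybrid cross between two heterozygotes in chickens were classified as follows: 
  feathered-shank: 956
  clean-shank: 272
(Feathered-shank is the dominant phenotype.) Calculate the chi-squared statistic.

5.320

For a monohybrid cross between heterozygotes with complete dominance, the expected phenotypic ratio is 3:1.
The 3:1 ratio has 4 parts, so with N = 1228 the expected counts are:
  feathered-shank: 1228 × 3/4 = 921
  clean-shank: 1228 × 1/4 = 307
χ² = Σ (O − E)² / E
  feathered-shank: (956 − 921)² / 921 = 1.3301
  clean-shank: (272 − 307)² / 307 = 3.9902
χ² = 1.3301 + 3.9902 = 5.3203 ≈ 5.320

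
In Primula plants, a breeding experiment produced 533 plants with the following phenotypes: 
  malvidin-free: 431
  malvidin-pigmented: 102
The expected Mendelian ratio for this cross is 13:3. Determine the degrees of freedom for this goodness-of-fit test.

1

A goodness-of-fit test with 2 phenotype classes has df = 2 − 1 = 1.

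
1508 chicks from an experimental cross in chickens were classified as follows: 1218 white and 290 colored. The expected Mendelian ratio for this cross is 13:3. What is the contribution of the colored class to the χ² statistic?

0.186

Expected counts for N = 1508 under a 13:3 ratio (total parts = 16):
  white: 1508 × 13/16 = 1225.25
  colored: 1508 × 3/16 = 282.75
Contribution of colored: (290 − 282.75)² / 282.75 = 0.1859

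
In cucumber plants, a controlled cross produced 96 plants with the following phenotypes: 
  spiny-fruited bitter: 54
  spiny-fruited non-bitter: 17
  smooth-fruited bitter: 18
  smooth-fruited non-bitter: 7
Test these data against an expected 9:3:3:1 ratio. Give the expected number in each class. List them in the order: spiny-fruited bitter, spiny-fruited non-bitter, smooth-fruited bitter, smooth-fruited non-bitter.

Under the 9:3:3:1 hypothesis (Σ ratio = 16, N = 96):
  spiny-fruited bitter: 96 × 9/16 = 54
  spiny-fruited non-bitter: 96 × 3/16 = 18
  smooth-fruited bitter: 96 × 3/16 = 18
  smooth-fruited non-bitter: 96 × 1/16 = 6

54, 18, 18, 6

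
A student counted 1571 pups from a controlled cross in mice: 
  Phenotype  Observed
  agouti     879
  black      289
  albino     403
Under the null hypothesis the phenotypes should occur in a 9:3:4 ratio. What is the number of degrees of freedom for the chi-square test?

A goodness-of-fit test with 3 phenotype classes has df = 3 − 1 = 2.

2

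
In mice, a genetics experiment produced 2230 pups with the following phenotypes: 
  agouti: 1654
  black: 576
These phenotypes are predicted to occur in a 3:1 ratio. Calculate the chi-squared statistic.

0.819

Total ratio parts = 4. Expected numbers out of 2230:
  agouti: 2230 × 3/4 = 1672.5
  black: 2230 × 1/4 = 557.5
χ² = Σ (O − E)² / E
  agouti: (1654 − 1672.5)² / 1672.5 = 0.2046
  black: (576 − 557.5)² / 557.5 = 0.6139
χ² = 0.2046 + 0.6139 = 0.8185 ≈ 0.819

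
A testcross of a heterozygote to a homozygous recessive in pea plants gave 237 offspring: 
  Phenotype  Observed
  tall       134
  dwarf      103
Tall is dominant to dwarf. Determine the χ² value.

4.055

A testcross of a heterozygote (Aa × aa) gives a 1:1 phenotypic ratio.
Expected counts for N = 237 under a 1:1 ratio (total parts = 2):
  tall: 237 × 1/2 = 118.5
  dwarf: 237 × 1/2 = 118.5
χ² = Σ (O − E)² / E
  tall: (134 − 118.5)² / 118.5 = 2.0274
  dwarf: (103 − 118.5)² / 118.5 = 2.0274
χ² = 2.0274 + 2.0274 = 4.0548 ≈ 4.055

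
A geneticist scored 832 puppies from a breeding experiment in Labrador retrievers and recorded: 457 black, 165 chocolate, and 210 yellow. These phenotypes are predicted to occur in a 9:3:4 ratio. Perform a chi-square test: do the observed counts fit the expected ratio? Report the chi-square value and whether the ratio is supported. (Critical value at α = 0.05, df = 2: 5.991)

The 9:3:4 ratio has 16 parts, so with N = 832 the expected counts are:
  black: 832 × 9/16 = 468
  chocolate: 832 × 3/16 = 156
  yellow: 832 × 4/16 = 208
χ² = Σ (O − E)² / E
  black: (457 − 468)² / 468 = 0.2585
  chocolate: (165 − 156)² / 156 = 0.5192
  yellow: (210 − 208)² / 208 = 0.0192
χ² = 0.2585 + 0.5192 + 0.0192 = 0.7969 ≈ 0.797
Degrees of freedom = 3 − 1 = 2; critical value at α = 0.05 is 5.991.
Since 0.797 < 5.991, we fail to reject the null hypothesis — the data are consistent with the 9:3:4 ratio.

0.797; consistent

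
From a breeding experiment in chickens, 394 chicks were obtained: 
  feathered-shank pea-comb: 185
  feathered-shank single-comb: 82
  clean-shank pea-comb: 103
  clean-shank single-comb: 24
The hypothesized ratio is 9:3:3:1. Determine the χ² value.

18.444

Expected counts for N = 394 under a 9:3:3:1 ratio (total parts = 16):
  feathered-shank pea-comb: 394 × 9/16 = 221.625
  feathered-shank single-comb: 394 × 3/16 = 73.875
  clean-shank pea-comb: 394 × 3/16 = 73.875
  clean-shank single-comb: 394 × 1/16 = 24.625
χ² = Σ (O − E)² / E
  feathered-shank pea-comb: (185 − 221.625)² / 221.625 = 6.0525
  feathered-shank single-comb: (82 − 73.875)² / 73.875 = 0.8936
  clean-shank pea-comb: (103 − 73.875)² / 73.875 = 11.4824
  clean-shank single-comb: (24 − 24.625)² / 24.625 = 0.0159
χ² = 6.0525 + 0.8936 + 11.4824 + 0.0159 = 18.4444 ≈ 18.444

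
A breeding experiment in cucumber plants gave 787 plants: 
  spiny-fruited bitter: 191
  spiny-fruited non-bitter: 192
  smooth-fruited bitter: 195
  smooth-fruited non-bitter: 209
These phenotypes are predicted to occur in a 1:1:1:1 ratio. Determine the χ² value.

Expected counts for N = 787 under a 1:1:1:1 ratio (total parts = 4):
  spiny-fruited bitter: 787 × 1/4 = 196.75
  spiny-fruited non-bitter: 787 × 1/4 = 196.75
  smooth-fruited bitter: 787 × 1/4 = 196.75
  smooth-fruited non-bitter: 787 × 1/4 = 196.75
χ² = Σ (O − E)² / E
  spiny-fruited bitter: (191 − 196.75)² / 196.75 = 0.1680
  spiny-fruited non-bitter: (192 − 196.75)² / 196.75 = 0.1147
  smooth-fruited bitter: (195 − 196.75)² / 196.75 = 0.0156
  smooth-fruited non-bitter: (209 − 196.75)² / 196.75 = 0.7627
χ² = 0.1680 + 0.1147 + 0.0156 + 0.7627 = 1.061

1.061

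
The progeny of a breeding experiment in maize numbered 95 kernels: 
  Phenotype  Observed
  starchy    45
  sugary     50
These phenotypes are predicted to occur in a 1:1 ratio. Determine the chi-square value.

The 1:1 ratio has 2 parts, so with N = 95 the expected counts are:
  starchy: 95 × 1/2 = 47.5
  sugary: 95 × 1/2 = 47.5
χ² = Σ (O − E)² / E
  starchy: (45 − 47.5)² / 47.5 = 0.1316
  sugary: (50 − 47.5)² / 47.5 = 0.1316
χ² = 0.1316 + 0.1316 = 0.2632 ≈ 0.263

0.263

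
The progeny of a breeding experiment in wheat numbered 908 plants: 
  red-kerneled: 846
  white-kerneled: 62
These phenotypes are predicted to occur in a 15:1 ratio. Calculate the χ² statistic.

Expected counts for N = 908 under a 15:1 ratio (total parts = 16):
  red-kerneled: 908 × 15/16 = 851.25
  white-kerneled: 908 × 1/16 = 56.75
χ² = Σ (O − E)² / E
  red-kerneled: (846 − 851.25)² / 851.25 = 0.0324
  white-kerneled: (62 − 56.75)² / 56.75 = 0.4857
χ² = 0.0324 + 0.4857 = 0.5181 ≈ 0.518

0.518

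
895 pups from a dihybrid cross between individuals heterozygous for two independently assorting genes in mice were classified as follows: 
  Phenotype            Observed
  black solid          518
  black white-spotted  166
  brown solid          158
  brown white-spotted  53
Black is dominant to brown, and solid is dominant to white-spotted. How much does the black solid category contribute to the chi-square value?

0.421

A dihybrid F₂ with independent assortment and complete dominance at both loci gives a 9:3:3:1 phenotypic ratio.
Expected counts for N = 895 under a 9:3:3:1 ratio (total parts = 16):
  black solid: 895 × 9/16 = 503.4375
  black white-spotted: 895 × 3/16 = 167.8125
  brown solid: 895 × 3/16 = 167.8125
  brown white-spotted: 895 × 1/16 = 55.9375
Contribution of black solid: (518 − 503.4375)² / 503.4375 = 0.4212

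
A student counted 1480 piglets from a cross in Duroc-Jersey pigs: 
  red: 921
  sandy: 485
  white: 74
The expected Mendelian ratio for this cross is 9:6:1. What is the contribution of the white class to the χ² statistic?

3.700

The 9:6:1 ratio has 16 parts, so with N = 1480 the expected counts are:
  red: 1480 × 9/16 = 832.5
  sandy: 1480 × 6/16 = 555
  white: 1480 × 1/16 = 92.5
Contribution of white: (74 − 92.5)² / 92.5 = 3.7000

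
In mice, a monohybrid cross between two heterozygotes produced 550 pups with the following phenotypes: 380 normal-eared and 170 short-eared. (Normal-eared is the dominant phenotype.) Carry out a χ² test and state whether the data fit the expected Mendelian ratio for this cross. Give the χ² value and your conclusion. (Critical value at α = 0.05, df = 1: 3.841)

10.242; not consistent

For a monohybrid cross between heterozygotes with complete dominance, the expected phenotypic ratio is 3:1.
The 3:1 ratio has 4 parts, so with N = 550 the expected counts are:
  normal-eared: 550 × 3/4 = 412.5
  short-eared: 550 × 1/4 = 137.5
χ² = Σ (O − E)² / E
  normal-eared: (380 − 412.5)² / 412.5 = 2.5606
  short-eared: (170 − 137.5)² / 137.5 = 7.6818
χ² = 2.5606 + 7.6818 = 10.2424 ≈ 10.242
Degrees of freedom = 2 − 1 = 1; critical value at α = 0.05 is 3.841.
Since 10.242 > 3.841, we reject the null hypothesis — the data do not fit the 3:1 ratio.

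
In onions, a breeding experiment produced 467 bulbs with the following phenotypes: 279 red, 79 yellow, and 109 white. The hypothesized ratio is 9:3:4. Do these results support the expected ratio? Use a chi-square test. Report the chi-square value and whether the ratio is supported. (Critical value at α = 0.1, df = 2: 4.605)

2.365; consistent

Expected counts for N = 467 under a 9:3:4 ratio (total parts = 16):
  red: 467 × 9/16 = 262.6875
  yellow: 467 × 3/16 = 87.5625
  white: 467 × 4/16 = 116.75
χ² = Σ (O − E)² / E
  red: (279 − 262.6875)² / 262.6875 = 1.0130
  yellow: (79 − 87.5625)² / 87.5625 = 0.8373
  white: (109 − 116.75)² / 116.75 = 0.5145
χ² = 1.0130 + 0.8373 + 0.5145 = 2.3648 ≈ 2.365
Degrees of freedom = 3 − 1 = 2; critical value at α = 0.1 is 4.605.
Since 2.365 < 4.605, we fail to reject the null hypothesis — the data are consistent with the 9:3:4 ratio.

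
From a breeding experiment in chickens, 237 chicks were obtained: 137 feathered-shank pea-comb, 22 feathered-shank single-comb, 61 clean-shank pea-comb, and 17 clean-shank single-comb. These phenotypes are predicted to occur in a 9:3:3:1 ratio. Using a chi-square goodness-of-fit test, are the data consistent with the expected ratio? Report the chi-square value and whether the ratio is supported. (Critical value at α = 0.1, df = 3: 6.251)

Total ratio parts = 16. Expected numbers out of 237:
  feathered-shank pea-comb: 237 × 9/16 = 133.3125
  feathered-shank single-comb: 237 × 3/16 = 44.4375
  clean-shank pea-comb: 237 × 3/16 = 44.4375
  clean-shank single-comb: 237 × 1/16 = 14.8125
χ² = Σ (O − E)² / E
  feathered-shank pea-comb: (137 − 133.3125)² / 133.3125 = 0.1020
  feathered-shank single-comb: (22 − 44.4375)² / 44.4375 = 11.3292
  clean-shank pea-comb: (61 − 44.4375)² / 44.4375 = 6.1731
  clean-shank single-comb: (17 − 14.8125)² / 14.8125 = 0.3230
χ² = 0.1020 + 11.3292 + 6.1731 + 0.3230 = 17.9273 ≈ 17.927
Degrees of freedom = 4 − 1 = 3; critical value at α = 0.1 is 6.251.
Since 17.927 > 6.251, we reject the null hypothesis — the data do not fit the 9:3:3:1 ratio.

17.927; not consistent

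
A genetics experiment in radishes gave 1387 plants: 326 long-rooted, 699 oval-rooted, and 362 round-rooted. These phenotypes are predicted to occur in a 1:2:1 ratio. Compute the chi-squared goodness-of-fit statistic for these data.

1.956

Total ratio parts = 4. Expected numbers out of 1387:
  long-rooted: 1387 × 1/4 = 346.75
  oval-rooted: 1387 × 2/4 = 693.5
  round-rooted: 1387 × 1/4 = 346.75
χ² = Σ (O − E)² / E
  long-rooted: (326 − 346.75)² / 346.75 = 1.2417
  oval-rooted: (699 − 693.5)² / 693.5 = 0.0436
  round-rooted: (362 − 346.75)² / 346.75 = 0.6707
χ² = 1.2417 + 0.0436 + 0.6707 = 1.956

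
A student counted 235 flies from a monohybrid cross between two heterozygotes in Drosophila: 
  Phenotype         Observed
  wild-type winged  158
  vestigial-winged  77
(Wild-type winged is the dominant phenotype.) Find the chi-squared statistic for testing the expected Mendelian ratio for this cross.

For a monohybrid cross between heterozygotes with complete dominance, the expected phenotypic ratio is 3:1.
Total ratio parts = 4. Expected numbers out of 235:
  wild-type winged: 235 × 3/4 = 176.25
  vestigial-winged: 235 × 1/4 = 58.75
χ² = Σ (O − E)² / E
  wild-type winged: (158 − 176.25)² / 176.25 = 1.8897
  vestigial-winged: (77 − 58.75)² / 58.75 = 5.6691
χ² = 1.8897 + 5.6691 = 7.5588 ≈ 7.559

7.559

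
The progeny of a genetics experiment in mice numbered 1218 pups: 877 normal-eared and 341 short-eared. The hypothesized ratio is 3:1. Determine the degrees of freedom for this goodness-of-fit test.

1

A goodness-of-fit test with 2 phenotype classes has df = 2 − 1 = 1.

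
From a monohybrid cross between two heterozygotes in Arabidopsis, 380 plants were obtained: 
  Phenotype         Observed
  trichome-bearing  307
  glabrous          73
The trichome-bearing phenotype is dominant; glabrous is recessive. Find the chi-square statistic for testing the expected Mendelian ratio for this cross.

For a monohybrid cross between heterozygotes with complete dominance, the expected phenotypic ratio is 3:1.
Expected counts for N = 380 under a 3:1 ratio (total parts = 4):
  trichome-bearing: 380 × 3/4 = 285
  glabrous: 380 × 1/4 = 95
χ² = Σ (O − E)² / E
  trichome-bearing: (307 − 285)² / 285 = 1.6982
  glabrous: (73 − 95)² / 95 = 5.0947
χ² = 1.6982 + 5.0947 = 6.7929 ≈ 6.793

6.793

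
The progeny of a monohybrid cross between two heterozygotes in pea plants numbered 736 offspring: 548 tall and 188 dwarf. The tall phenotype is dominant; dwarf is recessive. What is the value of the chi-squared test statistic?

For a monohybrid cross between heterozygotes with complete dominance, the expected phenotypic ratio is 3:1.
Total ratio parts = 4. Expected numbers out of 736:
  tall: 736 × 3/4 = 552
  dwarf: 736 × 1/4 = 184
χ² = Σ (O − E)² / E
  tall: (548 − 552)² / 552 = 0.0290
  dwarf: (188 − 184)² / 184 = 0.0870
χ² = 0.0290 + 0.0870 = 0.116

0.116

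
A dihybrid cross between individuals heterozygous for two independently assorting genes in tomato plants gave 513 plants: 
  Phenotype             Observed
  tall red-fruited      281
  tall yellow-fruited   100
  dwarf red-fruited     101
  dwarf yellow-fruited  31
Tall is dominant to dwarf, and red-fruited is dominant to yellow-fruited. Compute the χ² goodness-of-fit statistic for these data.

A dihybrid F₂ with independent assortment and complete dominance at both loci gives a 9:3:3:1 phenotypic ratio.
Expected counts for N = 513 under a 9:3:3:1 ratio (total parts = 16):
  tall red-fruited: 513 × 9/16 = 288.5625
  tall yellow-fruited: 513 × 3/16 = 96.1875
  dwarf red-fruited: 513 × 3/16 = 96.1875
  dwarf yellow-fruited: 513 × 1/16 = 32.0625
χ² = Σ (O − E)² / E
  tall red-fruited: (281 − 288.5625)² / 288.5625 = 0.1982
  tall yellow-fruited: (100 − 96.1875)² / 96.1875 = 0.1511
  dwarf red-fruited: (101 − 96.1875)² / 96.1875 = 0.2408
  dwarf yellow-fruited: (31 − 32.0625)² / 32.0625 = 0.0352
χ² = 0.1982 + 0.1511 + 0.2408 + 0.0352 = 0.6253 ≈ 0.625

0.625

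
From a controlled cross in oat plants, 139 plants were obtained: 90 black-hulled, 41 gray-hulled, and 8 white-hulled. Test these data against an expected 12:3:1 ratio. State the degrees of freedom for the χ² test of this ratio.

A goodness-of-fit test with 3 phenotype classes has df = 3 − 1 = 2.

2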